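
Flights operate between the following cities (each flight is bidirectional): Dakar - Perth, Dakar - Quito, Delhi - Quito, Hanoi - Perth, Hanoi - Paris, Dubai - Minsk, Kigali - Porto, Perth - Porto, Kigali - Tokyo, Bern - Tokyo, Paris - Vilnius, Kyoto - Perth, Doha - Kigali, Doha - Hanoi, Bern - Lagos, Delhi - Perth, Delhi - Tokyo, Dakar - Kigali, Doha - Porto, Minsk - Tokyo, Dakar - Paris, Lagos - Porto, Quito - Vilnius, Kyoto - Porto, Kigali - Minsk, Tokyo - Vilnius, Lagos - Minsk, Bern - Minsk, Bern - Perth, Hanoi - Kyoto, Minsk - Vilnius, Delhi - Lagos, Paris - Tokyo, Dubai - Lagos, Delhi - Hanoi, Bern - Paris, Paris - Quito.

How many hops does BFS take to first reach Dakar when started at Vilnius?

2

Level 0: Vilnius
Level 1: Minsk, Paris, Quito, Tokyo
Level 2: Bern, Dakar, Delhi, Dubai, Hanoi, Kigali, Lagos
Level 3: Doha, Kyoto, Perth, Porto
Dakar first appears at level 2.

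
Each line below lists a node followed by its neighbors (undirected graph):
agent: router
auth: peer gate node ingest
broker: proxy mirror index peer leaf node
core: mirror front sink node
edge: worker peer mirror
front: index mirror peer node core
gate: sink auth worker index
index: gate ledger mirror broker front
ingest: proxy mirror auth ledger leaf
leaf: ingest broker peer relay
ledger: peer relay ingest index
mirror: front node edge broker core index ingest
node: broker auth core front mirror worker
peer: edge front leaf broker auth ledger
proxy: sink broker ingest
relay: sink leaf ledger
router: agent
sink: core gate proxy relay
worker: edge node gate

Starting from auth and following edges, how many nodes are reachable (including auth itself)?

17

BFS from auth visits: auth, gate, ingest, node, peer, index, sink, worker, leaf, ledger, mirror, proxy, broker, core, front, edge, relay
Reachable nodes: 17 of 19 total.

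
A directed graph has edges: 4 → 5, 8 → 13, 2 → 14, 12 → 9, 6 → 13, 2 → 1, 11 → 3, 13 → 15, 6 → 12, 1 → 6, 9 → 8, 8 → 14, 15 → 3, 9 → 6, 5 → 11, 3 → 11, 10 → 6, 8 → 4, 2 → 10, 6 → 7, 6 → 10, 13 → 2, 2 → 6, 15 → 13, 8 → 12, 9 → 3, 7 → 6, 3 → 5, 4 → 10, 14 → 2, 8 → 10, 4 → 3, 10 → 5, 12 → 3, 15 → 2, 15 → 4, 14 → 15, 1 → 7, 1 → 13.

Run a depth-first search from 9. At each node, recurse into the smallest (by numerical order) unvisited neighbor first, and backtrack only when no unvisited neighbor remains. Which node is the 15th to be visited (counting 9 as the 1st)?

8

Visit 9
9 → 3
3 → 5
5 → 11
9 → 6
6 → 7
6 → 10
6 → 12
6 → 13
13 → 2
2 → 1
2 → 14
14 → 15
15 → 4
9 → 8

Visit order: 9, 3, 5, 11, 6, 7, 10, 12, 13, 2, 1, 14, 15, 4, 8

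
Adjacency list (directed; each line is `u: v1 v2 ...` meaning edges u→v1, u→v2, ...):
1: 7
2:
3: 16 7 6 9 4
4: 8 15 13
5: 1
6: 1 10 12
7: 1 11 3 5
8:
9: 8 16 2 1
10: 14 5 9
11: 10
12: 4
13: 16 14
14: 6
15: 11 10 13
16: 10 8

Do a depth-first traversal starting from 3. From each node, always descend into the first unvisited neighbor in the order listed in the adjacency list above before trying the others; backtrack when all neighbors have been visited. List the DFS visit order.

Visit 3
3 → 16
16 → 10
10 → 14
14 → 6
6 → 1
1 → 7
7 → 11
7 → 5
6 → 12
12 → 4
4 → 8
4 → 15
15 → 13
10 → 9
9 → 2

3, 16, 10, 14, 6, 1, 7, 11, 5, 12, 4, 8, 15, 13, 9, 2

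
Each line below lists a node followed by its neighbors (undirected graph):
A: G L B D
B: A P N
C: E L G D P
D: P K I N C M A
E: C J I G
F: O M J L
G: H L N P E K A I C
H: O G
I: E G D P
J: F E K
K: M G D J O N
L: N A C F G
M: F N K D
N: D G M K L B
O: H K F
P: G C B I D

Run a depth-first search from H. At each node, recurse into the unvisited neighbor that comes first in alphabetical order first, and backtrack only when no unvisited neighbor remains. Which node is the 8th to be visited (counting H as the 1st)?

E

Visit H
H → G
G → A
A → B
B → N
N → D
D → C
C → E
E → I
I → P
E → J
J → F
F → L
F → M
M → K
K → O

Visit order: H, G, A, B, N, D, C, E, I, P, J, F, L, M, K, O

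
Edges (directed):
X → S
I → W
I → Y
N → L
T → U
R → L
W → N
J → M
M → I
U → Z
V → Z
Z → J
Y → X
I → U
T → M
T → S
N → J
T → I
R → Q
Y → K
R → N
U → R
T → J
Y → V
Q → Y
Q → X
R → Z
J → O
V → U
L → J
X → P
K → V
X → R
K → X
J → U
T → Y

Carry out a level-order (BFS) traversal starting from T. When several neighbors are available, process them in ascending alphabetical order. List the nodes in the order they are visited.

T → I → J → M → S → U → Y → W → O → R → Z → K → V → X → N → L → Q → P

Visit T; enqueue I, J, M, S, U, Y → queue [I, J, M, S, U, Y]
Visit I; enqueue W → queue [J, M, S, U, Y, W]
Visit J; enqueue O → queue [M, S, U, Y, W, O]
Visit M → queue [S, U, Y, W, O]
Visit S → queue [U, Y, W, O]
Visit U; enqueue R, Z → queue [Y, W, O, R, Z]
Visit Y; enqueue K, V, X → queue [W, O, R, Z, K, V, X]
Visit W; enqueue N → queue [O, R, Z, K, V, X, N]
Visit O → queue [R, Z, K, V, X, N]
Visit R; enqueue L, Q → queue [Z, K, V, X, N, L, Q]
Visit Z → queue [K, V, X, N, L, Q]
Visit K → queue [V, X, N, L, Q]
Visit V → queue [X, N, L, Q]
Visit X; enqueue P → queue [N, L, Q, P]
Visit N → queue [L, Q, P]
Visit L → queue [Q, P]
Visit Q → queue [P]
Visit P → queue []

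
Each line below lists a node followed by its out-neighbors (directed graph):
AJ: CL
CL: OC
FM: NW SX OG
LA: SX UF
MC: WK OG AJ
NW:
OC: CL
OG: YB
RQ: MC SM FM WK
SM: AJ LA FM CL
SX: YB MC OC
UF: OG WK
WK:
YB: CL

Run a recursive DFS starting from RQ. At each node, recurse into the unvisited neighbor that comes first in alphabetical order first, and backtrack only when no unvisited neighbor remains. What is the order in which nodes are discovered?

Visit RQ
RQ → FM
FM → NW
FM → OG
OG → YB
YB → CL
CL → OC
FM → SX
SX → MC
MC → AJ
MC → WK
RQ → SM
SM → LA
LA → UF

RQ, FM, NW, OG, YB, CL, OC, SX, MC, AJ, WK, SM, LA, UF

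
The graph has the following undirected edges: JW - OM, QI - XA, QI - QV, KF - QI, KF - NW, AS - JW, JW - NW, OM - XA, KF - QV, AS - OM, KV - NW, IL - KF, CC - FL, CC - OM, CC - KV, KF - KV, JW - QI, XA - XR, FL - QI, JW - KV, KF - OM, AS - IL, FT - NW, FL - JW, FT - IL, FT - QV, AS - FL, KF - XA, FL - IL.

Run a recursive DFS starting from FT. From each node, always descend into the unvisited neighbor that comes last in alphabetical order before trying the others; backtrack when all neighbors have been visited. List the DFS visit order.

FT → QV → QI → XA → XR → OM → KF → NW → KV → JW → FL → IL → AS → CC

Visit FT
FT → QV
QV → QI
QI → XA
XA → XR
XA → OM
OM → KF
KF → NW
NW → KV
KV → JW
JW → FL
FL → IL
IL → AS
FL → CC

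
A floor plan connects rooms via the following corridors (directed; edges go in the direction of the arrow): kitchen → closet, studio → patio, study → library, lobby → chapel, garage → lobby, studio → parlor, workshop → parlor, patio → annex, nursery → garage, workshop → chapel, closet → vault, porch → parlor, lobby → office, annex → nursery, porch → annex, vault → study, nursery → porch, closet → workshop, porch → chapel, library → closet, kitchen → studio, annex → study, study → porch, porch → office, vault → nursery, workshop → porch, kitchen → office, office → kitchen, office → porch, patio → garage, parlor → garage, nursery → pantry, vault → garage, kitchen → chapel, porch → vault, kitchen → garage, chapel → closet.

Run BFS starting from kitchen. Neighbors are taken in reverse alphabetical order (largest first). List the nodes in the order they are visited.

Visit kitchen; enqueue studio, office, garage, closet, chapel → queue [studio, office, garage, closet, chapel]
Visit studio; enqueue patio, parlor → queue [office, garage, closet, chapel, patio, parlor]
Visit office; enqueue porch → queue [garage, closet, chapel, patio, parlor, porch]
Visit garage; enqueue lobby → queue [closet, chapel, patio, parlor, porch, lobby]
Visit closet; enqueue workshop, vault → queue [chapel, patio, parlor, porch, lobby, workshop, vault]
Visit chapel → queue [patio, parlor, porch, lobby, workshop, vault]
Visit patio; enqueue annex → queue [parlor, porch, lobby, workshop, vault, annex]
Visit parlor → queue [porch, lobby, workshop, vault, annex]
Visit porch → queue [lobby, workshop, vault, annex]
Visit lobby → queue [workshop, vault, annex]
Visit workshop → queue [vault, annex]
Visit vault; enqueue study, nursery → queue [annex, study, nursery]
Visit annex → queue [study, nursery]
Visit study; enqueue library → queue [nursery, library]
Visit nursery; enqueue pantry → queue [library, pantry]
Visit library → queue [pantry]
Visit pantry → queue []

kitchen → studio → office → garage → closet → chapel → patio → parlor → porch → lobby → workshop → vault → annex → study → nursery → library → pantry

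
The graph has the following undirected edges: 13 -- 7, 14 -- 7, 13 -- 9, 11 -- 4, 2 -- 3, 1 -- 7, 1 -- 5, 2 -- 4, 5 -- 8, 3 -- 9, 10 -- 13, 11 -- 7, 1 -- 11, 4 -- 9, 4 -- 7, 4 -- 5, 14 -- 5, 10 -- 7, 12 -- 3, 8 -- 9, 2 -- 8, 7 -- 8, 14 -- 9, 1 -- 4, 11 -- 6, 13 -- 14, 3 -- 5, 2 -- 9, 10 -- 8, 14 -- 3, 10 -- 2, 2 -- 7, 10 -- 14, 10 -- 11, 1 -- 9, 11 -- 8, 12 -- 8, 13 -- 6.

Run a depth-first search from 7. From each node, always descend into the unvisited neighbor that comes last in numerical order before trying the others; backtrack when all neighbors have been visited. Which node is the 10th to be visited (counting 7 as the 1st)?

4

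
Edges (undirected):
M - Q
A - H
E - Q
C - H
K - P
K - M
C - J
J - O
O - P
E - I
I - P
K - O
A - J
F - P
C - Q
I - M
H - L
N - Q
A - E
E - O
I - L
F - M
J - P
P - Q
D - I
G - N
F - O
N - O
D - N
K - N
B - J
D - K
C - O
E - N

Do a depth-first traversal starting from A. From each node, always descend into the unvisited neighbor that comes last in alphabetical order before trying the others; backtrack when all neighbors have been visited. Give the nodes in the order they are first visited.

Visit A
A → J
J → P
P → Q
Q → N
N → O
O → K
K → M
M → I
I → L
L → H
H → C
I → E
I → D
M → F
N → G
J → B

A, J, P, Q, N, O, K, M, I, L, H, C, E, D, F, G, B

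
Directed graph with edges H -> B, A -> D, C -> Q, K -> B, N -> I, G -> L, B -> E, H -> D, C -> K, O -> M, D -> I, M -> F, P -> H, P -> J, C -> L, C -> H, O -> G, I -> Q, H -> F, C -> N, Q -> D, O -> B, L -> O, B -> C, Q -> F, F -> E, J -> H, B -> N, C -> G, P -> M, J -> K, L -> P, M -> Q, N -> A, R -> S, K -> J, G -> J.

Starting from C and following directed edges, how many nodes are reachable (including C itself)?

BFS from C visits: C, G, H, K, L, N, Q, J, B, D, F, O, P, A, I, E, M
Reachable nodes: 17 of 19 total.

17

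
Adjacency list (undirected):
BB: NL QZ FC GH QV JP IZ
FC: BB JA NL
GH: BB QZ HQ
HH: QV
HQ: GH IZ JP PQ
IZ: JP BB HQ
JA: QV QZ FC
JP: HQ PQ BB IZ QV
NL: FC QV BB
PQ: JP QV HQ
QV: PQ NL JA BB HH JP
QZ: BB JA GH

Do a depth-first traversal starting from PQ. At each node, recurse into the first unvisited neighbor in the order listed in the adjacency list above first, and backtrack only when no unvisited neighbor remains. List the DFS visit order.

Visit PQ
PQ → JP
JP → HQ
HQ → GH
GH → BB
BB → NL
NL → FC
FC → JA
JA → QV
QV → HH
JA → QZ
BB → IZ

PQ -> JP -> HQ -> GH -> BB -> NL -> FC -> JA -> QV -> HH -> QZ -> IZ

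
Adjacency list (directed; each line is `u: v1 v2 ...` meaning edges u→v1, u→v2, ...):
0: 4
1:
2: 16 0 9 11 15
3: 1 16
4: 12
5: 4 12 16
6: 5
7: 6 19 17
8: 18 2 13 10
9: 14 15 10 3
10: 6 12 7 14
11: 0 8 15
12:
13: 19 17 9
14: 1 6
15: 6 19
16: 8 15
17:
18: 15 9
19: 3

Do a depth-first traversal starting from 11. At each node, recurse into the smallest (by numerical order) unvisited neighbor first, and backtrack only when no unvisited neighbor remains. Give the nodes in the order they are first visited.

Visit 11
11 → 0
0 → 4
4 → 12
11 → 8
8 → 2
2 → 9
9 → 3
3 → 1
3 → 16
16 → 15
15 → 6
6 → 5
15 → 19
9 → 10
10 → 7
7 → 17
10 → 14
8 → 13
8 → 18

11 -> 0 -> 4 -> 12 -> 8 -> 2 -> 9 -> 3 -> 1 -> 16 -> 15 -> 6 -> 5 -> 19 -> 10 -> 7 -> 17 -> 14 -> 13 -> 18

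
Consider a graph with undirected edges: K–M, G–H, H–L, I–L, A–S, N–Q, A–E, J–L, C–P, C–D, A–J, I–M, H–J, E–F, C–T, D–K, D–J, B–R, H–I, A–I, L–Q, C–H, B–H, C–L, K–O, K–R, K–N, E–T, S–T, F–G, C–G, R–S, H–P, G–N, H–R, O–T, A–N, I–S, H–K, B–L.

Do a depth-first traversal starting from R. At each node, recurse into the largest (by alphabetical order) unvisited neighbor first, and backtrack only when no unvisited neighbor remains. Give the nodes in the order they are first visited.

Visit R
R → S
S → T
T → O
O → K
K → N
N → Q
Q → L
L → J
J → H
H → P
P → C
C → G
G → F
F → E
E → A
A → I
I → M
C → D
H → B

R S T O K N Q L J H P C G F E A I M D B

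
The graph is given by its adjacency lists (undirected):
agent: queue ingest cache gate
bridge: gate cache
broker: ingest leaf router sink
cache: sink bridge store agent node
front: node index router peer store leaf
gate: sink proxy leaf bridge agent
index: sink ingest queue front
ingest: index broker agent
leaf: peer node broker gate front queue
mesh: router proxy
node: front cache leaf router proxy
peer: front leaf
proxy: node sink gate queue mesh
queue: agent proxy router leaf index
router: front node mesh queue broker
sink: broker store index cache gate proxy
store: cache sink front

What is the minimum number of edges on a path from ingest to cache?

Level 0: ingest
Level 1: agent, broker, index
Level 2: cache, front, gate, leaf, queue, router, sink
Level 3: bridge, mesh, node, peer, proxy, store
cache first appears at level 2.

2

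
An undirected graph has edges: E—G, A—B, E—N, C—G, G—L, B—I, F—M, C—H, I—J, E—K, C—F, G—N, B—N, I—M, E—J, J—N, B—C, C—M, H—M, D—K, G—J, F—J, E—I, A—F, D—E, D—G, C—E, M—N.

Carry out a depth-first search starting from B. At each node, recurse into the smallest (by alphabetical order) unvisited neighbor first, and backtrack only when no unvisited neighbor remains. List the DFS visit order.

Visit B
B → A
A → F
F → C
C → E
E → D
D → G
G → J
J → I
I → M
M → H
M → N
G → L
D → K

B A F C E D G J I M H N L K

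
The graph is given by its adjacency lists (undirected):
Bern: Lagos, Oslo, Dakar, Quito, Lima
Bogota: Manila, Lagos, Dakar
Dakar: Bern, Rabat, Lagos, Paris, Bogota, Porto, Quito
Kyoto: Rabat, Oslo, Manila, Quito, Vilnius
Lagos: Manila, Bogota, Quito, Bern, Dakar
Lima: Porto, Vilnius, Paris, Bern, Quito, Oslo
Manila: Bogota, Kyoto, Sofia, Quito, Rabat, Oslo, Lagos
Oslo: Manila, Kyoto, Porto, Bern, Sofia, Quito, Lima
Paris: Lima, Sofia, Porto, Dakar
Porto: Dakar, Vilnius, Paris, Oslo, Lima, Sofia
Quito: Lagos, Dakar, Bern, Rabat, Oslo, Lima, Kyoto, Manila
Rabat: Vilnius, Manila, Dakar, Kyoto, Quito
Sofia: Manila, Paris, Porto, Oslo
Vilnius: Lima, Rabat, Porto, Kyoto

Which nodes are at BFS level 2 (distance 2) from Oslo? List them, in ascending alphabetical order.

Level 0: Oslo
Level 1: Bern, Kyoto, Lima, Manila, Porto, Quito, Sofia
Level 2: Bogota, Dakar, Lagos, Paris, Rabat, Vilnius

Bogota, Dakar, Lagos, Paris, Rabat, Vilnius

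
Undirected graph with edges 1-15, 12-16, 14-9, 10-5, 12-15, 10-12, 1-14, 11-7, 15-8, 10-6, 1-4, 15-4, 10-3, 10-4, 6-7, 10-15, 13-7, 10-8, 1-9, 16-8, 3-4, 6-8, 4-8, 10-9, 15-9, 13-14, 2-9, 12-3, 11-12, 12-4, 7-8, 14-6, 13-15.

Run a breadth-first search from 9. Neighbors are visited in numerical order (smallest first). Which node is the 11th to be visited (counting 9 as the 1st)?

8

Visit 9; enqueue 1, 2, 10, 14, 15 → queue [1, 2, 10, 14, 15]
Visit 1; enqueue 4 → queue [2, 10, 14, 15, 4]
Visit 2 → queue [10, 14, 15, 4]
Visit 10; enqueue 3, 5, 6, 8, 12 → queue [14, 15, 4, 3, 5, 6, 8, 12]
Visit 14; enqueue 13 → queue [15, 4, 3, 5, 6, 8, 12, 13]
Visit 15 → queue [4, 3, 5, 6, 8, 12, 13]
Visit 4 → queue [3, 5, 6, 8, 12, 13]
Visit 3 → queue [5, 6, 8, 12, 13]
Visit 5 → queue [6, 8, 12, 13]
Visit 6; enqueue 7 → queue [8, 12, 13, 7]
Visit 8; enqueue 16 → queue [12, 13, 7, 16]
Visit 12; enqueue 11 → queue [13, 7, 16, 11]
Visit 13 → queue [7, 16, 11]
Visit 7 → queue [16, 11]
Visit 16 → queue [11]
Visit 11 → queue []

Visit order: 9, 1, 2, 10, 14, 15, 4, 3, 5, 6, 8, 12, 13, 7, 16, 11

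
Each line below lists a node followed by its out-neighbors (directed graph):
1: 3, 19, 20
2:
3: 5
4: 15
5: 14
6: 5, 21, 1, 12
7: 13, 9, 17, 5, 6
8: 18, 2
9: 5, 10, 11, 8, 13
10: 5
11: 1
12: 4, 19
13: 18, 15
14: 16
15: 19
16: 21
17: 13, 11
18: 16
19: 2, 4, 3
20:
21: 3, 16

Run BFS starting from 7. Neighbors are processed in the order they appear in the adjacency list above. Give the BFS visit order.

7 → 13 → 9 → 17 → 5 → 6 → 18 → 15 → 10 → 11 → 8 → 14 → 21 → 1 → 12 → 16 → 19 → 2 → 3 → 20 → 4

Visit 7; enqueue 13, 9, 17, 5, 6 → queue [13, 9, 17, 5, 6]
Visit 13; enqueue 18, 15 → queue [9, 17, 5, 6, 18, 15]
Visit 9; enqueue 10, 11, 8 → queue [17, 5, 6, 18, 15, 10, 11, 8]
Visit 17 → queue [5, 6, 18, 15, 10, 11, 8]
Visit 5; enqueue 14 → queue [6, 18, 15, 10, 11, 8, 14]
Visit 6; enqueue 21, 1, 12 → queue [18, 15, 10, 11, 8, 14, 21, 1, 12]
Visit 18; enqueue 16 → queue [15, 10, 11, 8, 14, 21, 1, 12, 16]
Visit 15; enqueue 19 → queue [10, 11, 8, 14, 21, 1, 12, 16, 19]
Visit 10 → queue [11, 8, 14, 21, 1, 12, 16, 19]
Visit 11 → queue [8, 14, 21, 1, 12, 16, 19]
Visit 8; enqueue 2 → queue [14, 21, 1, 12, 16, 19, 2]
Visit 14 → queue [21, 1, 12, 16, 19, 2]
Visit 21; enqueue 3 → queue [1, 12, 16, 19, 2, 3]
Visit 1; enqueue 20 → queue [12, 16, 19, 2, 3, 20]
Visit 12; enqueue 4 → queue [16, 19, 2, 3, 20, 4]
Visit 16 → queue [19, 2, 3, 20, 4]
Visit 19 → queue [2, 3, 20, 4]
Visit 2 → queue [3, 20, 4]
Visit 3 → queue [20, 4]
Visit 20 → queue [4]
Visit 4 → queue []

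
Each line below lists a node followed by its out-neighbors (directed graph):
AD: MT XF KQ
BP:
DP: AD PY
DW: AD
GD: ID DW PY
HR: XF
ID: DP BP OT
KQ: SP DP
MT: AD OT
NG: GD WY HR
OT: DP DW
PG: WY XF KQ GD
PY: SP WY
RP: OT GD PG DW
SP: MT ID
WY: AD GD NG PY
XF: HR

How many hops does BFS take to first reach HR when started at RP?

Level 0: RP
Level 1: DW, GD, OT, PG
Level 2: AD, DP, ID, KQ, PY, WY, XF
Level 3: BP, HR, MT, NG, SP
HR first appears at level 3.

3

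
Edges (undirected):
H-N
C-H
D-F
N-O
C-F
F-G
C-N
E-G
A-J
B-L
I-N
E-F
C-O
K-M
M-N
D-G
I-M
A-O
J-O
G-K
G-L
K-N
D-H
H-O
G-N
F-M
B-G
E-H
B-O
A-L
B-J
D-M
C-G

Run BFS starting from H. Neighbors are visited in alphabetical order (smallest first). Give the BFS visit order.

Visit H; enqueue C, D, E, N, O → queue [C, D, E, N, O]
Visit C; enqueue F, G → queue [D, E, N, O, F, G]
Visit D; enqueue M → queue [E, N, O, F, G, M]
Visit E → queue [N, O, F, G, M]
Visit N; enqueue I, K → queue [O, F, G, M, I, K]
Visit O; enqueue A, B, J → queue [F, G, M, I, K, A, B, J]
Visit F → queue [G, M, I, K, A, B, J]
Visit G; enqueue L → queue [M, I, K, A, B, J, L]
Visit M → queue [I, K, A, B, J, L]
Visit I → queue [K, A, B, J, L]
Visit K → queue [A, B, J, L]
Visit A → queue [B, J, L]
Visit B → queue [J, L]
Visit J → queue [L]
Visit L → queue []

H → C → D → E → N → O → F → G → M → I → K → A → B → J → L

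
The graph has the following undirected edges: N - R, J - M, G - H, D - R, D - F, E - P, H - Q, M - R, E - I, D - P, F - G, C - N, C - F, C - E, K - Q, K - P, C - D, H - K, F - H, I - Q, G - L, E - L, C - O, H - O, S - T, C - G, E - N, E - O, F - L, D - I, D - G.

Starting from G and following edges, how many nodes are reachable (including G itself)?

BFS from G visits: G, L, H, F, D, C, E, Q, O, K, R, P, I, N, M, J
Reachable nodes: 16 of 18 total.

16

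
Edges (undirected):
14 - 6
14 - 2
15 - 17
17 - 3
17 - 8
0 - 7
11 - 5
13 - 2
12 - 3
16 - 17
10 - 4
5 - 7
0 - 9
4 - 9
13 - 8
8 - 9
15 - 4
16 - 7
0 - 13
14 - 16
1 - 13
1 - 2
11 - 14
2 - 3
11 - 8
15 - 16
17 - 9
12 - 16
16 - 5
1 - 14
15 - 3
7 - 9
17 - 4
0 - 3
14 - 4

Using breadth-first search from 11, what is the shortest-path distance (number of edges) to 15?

Level 0: 11
Level 1: 5, 8, 14
Level 2: 1, 2, 4, 6, 7, 9, 13, 16, 17
Level 3: 0, 3, 10, 12, 15
15 first appears at level 3.

3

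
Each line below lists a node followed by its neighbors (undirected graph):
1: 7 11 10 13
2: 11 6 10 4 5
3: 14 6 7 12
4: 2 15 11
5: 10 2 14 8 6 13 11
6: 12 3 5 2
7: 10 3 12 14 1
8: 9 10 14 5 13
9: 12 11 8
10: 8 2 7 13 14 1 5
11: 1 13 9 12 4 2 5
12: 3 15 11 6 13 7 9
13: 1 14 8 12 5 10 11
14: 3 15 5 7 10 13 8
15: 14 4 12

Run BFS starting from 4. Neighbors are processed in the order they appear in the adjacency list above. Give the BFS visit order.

4 2 15 11 6 10 5 14 12 1 13 9 3 8 7

Visit 4; enqueue 2, 15, 11 → queue [2, 15, 11]
Visit 2; enqueue 6, 10, 5 → queue [15, 11, 6, 10, 5]
Visit 15; enqueue 14, 12 → queue [11, 6, 10, 5, 14, 12]
Visit 11; enqueue 1, 13, 9 → queue [6, 10, 5, 14, 12, 1, 13, 9]
Visit 6; enqueue 3 → queue [10, 5, 14, 12, 1, 13, 9, 3]
Visit 10; enqueue 8, 7 → queue [5, 14, 12, 1, 13, 9, 3, 8, 7]
Visit 5 → queue [14, 12, 1, 13, 9, 3, 8, 7]
Visit 14 → queue [12, 1, 13, 9, 3, 8, 7]
Visit 12 → queue [1, 13, 9, 3, 8, 7]
Visit 1 → queue [13, 9, 3, 8, 7]
Visit 13 → queue [9, 3, 8, 7]
Visit 9 → queue [3, 8, 7]
Visit 3 → queue [8, 7]
Visit 8 → queue [7]
Visit 7 → queue []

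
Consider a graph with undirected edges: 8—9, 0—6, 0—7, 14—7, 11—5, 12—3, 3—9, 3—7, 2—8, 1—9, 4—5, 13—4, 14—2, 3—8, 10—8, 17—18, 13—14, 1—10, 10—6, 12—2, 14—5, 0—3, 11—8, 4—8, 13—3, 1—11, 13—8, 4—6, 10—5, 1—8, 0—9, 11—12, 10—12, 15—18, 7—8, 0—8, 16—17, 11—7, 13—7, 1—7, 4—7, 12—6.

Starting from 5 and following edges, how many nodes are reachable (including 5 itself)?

BFS from 5 visits: 5, 4, 10, 11, 14, 6, 7, 8, 13, 1, 12, 2, 0, 3, 9
Reachable nodes: 15 of 19 total.

15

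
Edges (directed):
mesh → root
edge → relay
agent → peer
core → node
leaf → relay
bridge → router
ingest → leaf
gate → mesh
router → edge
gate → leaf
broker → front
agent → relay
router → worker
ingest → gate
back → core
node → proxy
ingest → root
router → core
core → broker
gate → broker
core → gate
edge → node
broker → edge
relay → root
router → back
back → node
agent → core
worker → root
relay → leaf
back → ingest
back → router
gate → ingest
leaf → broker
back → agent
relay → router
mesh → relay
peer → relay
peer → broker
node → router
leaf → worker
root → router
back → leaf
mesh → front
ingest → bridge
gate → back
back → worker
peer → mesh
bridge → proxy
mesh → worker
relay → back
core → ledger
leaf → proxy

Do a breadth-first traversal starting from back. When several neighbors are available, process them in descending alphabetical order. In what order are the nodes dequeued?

Visit back; enqueue worker, router, node, leaf, ingest, core, agent → queue [worker, router, node, leaf, ingest, core, agent]
Visit worker; enqueue root → queue [router, node, leaf, ingest, core, agent, root]
Visit router; enqueue edge → queue [node, leaf, ingest, core, agent, root, edge]
Visit node; enqueue proxy → queue [leaf, ingest, core, agent, root, edge, proxy]
Visit leaf; enqueue relay, broker → queue [ingest, core, agent, root, edge, proxy, relay, broker]
Visit ingest; enqueue gate, bridge → queue [core, agent, root, edge, proxy, relay, broker, gate, bridge]
Visit core; enqueue ledger → queue [agent, root, edge, proxy, relay, broker, gate, bridge, ledger]
Visit agent; enqueue peer → queue [root, edge, proxy, relay, broker, gate, bridge, ledger, peer]
Visit root → queue [edge, proxy, relay, broker, gate, bridge, ledger, peer]
Visit edge → queue [proxy, relay, broker, gate, bridge, ledger, peer]
Visit proxy → queue [relay, broker, gate, bridge, ledger, peer]
Visit relay → queue [broker, gate, bridge, ledger, peer]
Visit broker; enqueue front → queue [gate, bridge, ledger, peer, front]
Visit gate; enqueue mesh → queue [bridge, ledger, peer, front, mesh]
Visit bridge → queue [ledger, peer, front, mesh]
Visit ledger → queue [peer, front, mesh]
Visit peer → queue [front, mesh]
Visit front → queue [mesh]
Visit mesh → queue []

back -> worker -> router -> node -> leaf -> ingest -> core -> agent -> root -> edge -> proxy -> relay -> broker -> gate -> bridge -> ledger -> peer -> front -> mesh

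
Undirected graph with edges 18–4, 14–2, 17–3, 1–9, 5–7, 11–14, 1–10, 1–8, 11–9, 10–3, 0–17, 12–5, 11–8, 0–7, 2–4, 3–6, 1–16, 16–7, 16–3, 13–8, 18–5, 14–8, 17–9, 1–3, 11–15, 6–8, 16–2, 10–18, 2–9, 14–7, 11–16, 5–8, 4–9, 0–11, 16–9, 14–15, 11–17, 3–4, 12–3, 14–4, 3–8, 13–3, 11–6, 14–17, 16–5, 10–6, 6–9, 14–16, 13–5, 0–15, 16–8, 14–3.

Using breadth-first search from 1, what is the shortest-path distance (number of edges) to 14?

2

Level 0: 1
Level 1: 3, 8, 9, 10, 16
Level 2: 2, 4, 5, 6, 7, 11, 12, 13, 14, 17, 18
Level 3: 0, 15
14 first appears at level 2.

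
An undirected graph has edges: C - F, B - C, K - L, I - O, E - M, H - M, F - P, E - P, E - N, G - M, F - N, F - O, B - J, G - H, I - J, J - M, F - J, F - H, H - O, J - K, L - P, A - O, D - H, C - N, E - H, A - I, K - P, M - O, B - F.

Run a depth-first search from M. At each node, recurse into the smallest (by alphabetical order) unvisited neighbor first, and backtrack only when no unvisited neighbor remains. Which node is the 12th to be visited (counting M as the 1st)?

O

Visit M
M → E
E → H
H → D
H → F
F → B
B → C
C → N
B → J
J → I
I → A
A → O
J → K
K → L
L → P
H → G

Visit order: M, E, H, D, F, B, C, N, J, I, A, O, K, L, P, G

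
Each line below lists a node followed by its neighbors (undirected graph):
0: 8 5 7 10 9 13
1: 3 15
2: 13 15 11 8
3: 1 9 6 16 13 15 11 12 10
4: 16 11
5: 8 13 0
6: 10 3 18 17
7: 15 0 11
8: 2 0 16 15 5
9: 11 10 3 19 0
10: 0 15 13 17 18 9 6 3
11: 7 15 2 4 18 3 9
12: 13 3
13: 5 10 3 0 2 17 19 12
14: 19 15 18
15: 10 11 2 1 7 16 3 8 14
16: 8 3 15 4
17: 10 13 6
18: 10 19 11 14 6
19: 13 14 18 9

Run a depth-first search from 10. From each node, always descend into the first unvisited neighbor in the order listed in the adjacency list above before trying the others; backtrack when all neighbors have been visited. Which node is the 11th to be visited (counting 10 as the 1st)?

7

Visit 10
10 → 0
0 → 8
8 → 2
2 → 13
13 → 5
13 → 3
3 → 1
1 → 15
15 → 11
11 → 7
11 → 4
4 → 16
11 → 18
18 → 19
19 → 14
19 → 9
18 → 6
6 → 17
3 → 12

Visit order: 10, 0, 8, 2, 13, 5, 3, 1, 15, 11, 7, 4, 16, 18, 19, 14, 9, 6, 17, 12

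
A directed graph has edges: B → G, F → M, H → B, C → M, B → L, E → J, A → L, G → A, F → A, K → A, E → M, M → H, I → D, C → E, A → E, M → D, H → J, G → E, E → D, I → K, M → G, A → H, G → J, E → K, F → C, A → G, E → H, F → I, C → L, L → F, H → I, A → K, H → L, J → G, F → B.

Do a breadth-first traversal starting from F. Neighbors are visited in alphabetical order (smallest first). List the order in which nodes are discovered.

F A B C I M E G H K L D J

Visit F; enqueue A, B, C, I, M → queue [A, B, C, I, M]
Visit A; enqueue E, G, H, K, L → queue [B, C, I, M, E, G, H, K, L]
Visit B → queue [C, I, M, E, G, H, K, L]
Visit C → queue [I, M, E, G, H, K, L]
Visit I; enqueue D → queue [M, E, G, H, K, L, D]
Visit M → queue [E, G, H, K, L, D]
Visit E; enqueue J → queue [G, H, K, L, D, J]
Visit G → queue [H, K, L, D, J]
Visit H → queue [K, L, D, J]
Visit K → queue [L, D, J]
Visit L → queue [D, J]
Visit D → queue [J]
Visit J → queue []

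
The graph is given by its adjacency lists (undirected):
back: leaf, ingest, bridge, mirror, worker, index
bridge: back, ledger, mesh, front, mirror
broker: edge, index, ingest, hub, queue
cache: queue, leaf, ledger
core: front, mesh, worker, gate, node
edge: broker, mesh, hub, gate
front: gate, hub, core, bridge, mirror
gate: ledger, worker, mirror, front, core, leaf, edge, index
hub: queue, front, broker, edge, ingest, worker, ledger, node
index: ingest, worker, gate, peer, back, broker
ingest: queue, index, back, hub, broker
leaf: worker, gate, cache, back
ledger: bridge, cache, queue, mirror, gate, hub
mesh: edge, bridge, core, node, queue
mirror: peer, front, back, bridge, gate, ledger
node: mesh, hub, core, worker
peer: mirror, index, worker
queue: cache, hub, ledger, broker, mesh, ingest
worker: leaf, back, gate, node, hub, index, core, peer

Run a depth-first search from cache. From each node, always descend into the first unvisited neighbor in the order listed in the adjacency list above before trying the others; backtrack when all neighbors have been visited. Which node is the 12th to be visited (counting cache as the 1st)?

mesh

Visit cache
cache → queue
queue → hub
hub → front
front → gate
gate → ledger
ledger → bridge
bridge → back
back → leaf
leaf → worker
worker → node
node → mesh
mesh → edge
edge → broker
broker → index
index → ingest
index → peer
peer → mirror
mesh → core

Visit order: cache, queue, hub, front, gate, ledger, bridge, back, leaf, worker, node, mesh, edge, broker, index, ingest, peer, mirror, core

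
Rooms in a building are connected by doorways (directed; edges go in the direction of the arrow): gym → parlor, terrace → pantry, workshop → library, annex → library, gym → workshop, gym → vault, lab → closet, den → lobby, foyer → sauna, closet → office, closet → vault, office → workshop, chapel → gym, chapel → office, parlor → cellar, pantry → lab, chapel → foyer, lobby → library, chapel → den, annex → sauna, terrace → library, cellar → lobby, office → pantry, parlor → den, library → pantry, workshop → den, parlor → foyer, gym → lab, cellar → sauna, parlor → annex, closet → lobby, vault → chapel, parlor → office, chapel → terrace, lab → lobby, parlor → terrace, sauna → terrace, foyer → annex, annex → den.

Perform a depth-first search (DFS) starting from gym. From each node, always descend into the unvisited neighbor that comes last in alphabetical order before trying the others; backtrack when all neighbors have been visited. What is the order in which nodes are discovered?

gym -> workshop -> library -> pantry -> lab -> lobby -> closet -> vault -> chapel -> terrace -> office -> foyer -> sauna -> annex -> den -> parlor -> cellar

Visit gym
gym → workshop
workshop → library
library → pantry
pantry → lab
lab → lobby
lab → closet
closet → vault
vault → chapel
chapel → terrace
chapel → office
chapel → foyer
foyer → sauna
foyer → annex
annex → den
gym → parlor
parlor → cellar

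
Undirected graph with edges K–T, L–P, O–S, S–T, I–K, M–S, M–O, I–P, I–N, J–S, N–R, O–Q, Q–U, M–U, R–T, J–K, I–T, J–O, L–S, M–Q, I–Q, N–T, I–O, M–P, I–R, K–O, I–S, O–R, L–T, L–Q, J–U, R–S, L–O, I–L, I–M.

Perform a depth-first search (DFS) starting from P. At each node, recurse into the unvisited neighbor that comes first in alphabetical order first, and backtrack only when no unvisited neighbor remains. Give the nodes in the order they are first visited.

P -> I -> K -> J -> O -> L -> Q -> M -> S -> R -> N -> T -> U

Visit P
P → I
I → K
K → J
J → O
O → L
L → Q
Q → M
M → S
S → R
R → N
N → T
M → U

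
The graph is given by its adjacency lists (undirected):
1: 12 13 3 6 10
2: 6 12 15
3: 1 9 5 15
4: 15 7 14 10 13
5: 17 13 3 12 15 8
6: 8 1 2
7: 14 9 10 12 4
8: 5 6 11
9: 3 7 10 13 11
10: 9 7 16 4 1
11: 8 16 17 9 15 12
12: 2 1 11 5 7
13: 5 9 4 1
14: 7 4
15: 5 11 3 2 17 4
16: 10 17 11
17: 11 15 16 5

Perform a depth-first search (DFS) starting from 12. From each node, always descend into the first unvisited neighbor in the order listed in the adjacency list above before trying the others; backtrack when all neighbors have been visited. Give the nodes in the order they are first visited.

12 2 6 8 5 17 11 16 10 9 3 1 13 4 15 7 14

Visit 12
12 → 2
2 → 6
6 → 8
8 → 5
5 → 17
17 → 11
11 → 16
16 → 10
10 → 9
9 → 3
3 → 1
1 → 13
13 → 4
4 → 15
4 → 7
7 → 14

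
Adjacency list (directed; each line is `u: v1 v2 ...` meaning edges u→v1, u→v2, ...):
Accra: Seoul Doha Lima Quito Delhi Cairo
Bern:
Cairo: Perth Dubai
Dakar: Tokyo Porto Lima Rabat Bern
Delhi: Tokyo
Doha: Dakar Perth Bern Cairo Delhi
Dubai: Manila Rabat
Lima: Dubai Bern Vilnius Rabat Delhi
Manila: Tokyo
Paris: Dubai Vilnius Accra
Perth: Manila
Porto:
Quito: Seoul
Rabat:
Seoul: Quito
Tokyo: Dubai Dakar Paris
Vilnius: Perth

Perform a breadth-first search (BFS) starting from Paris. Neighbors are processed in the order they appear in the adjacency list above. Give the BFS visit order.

Visit Paris; enqueue Dubai, Vilnius, Accra → queue [Dubai, Vilnius, Accra]
Visit Dubai; enqueue Manila, Rabat → queue [Vilnius, Accra, Manila, Rabat]
Visit Vilnius; enqueue Perth → queue [Accra, Manila, Rabat, Perth]
Visit Accra; enqueue Seoul, Doha, Lima, Quito, Delhi, Cairo → queue [Manila, Rabat, Perth, Seoul, Doha, Lima, Quito, Delhi, Cairo]
Visit Manila; enqueue Tokyo → queue [Rabat, Perth, Seoul, Doha, Lima, Quito, Delhi, Cairo, Tokyo]
Visit Rabat → queue [Perth, Seoul, Doha, Lima, Quito, Delhi, Cairo, Tokyo]
Visit Perth → queue [Seoul, Doha, Lima, Quito, Delhi, Cairo, Tokyo]
Visit Seoul → queue [Doha, Lima, Quito, Delhi, Cairo, Tokyo]
Visit Doha; enqueue Dakar, Bern → queue [Lima, Quito, Delhi, Cairo, Tokyo, Dakar, Bern]
Visit Lima → queue [Quito, Delhi, Cairo, Tokyo, Dakar, Bern]
Visit Quito → queue [Delhi, Cairo, Tokyo, Dakar, Bern]
Visit Delhi → queue [Cairo, Tokyo, Dakar, Bern]
Visit Cairo → queue [Tokyo, Dakar, Bern]
Visit Tokyo → queue [Dakar, Bern]
Visit Dakar; enqueue Porto → queue [Bern, Porto]
Visit Bern → queue [Porto]
Visit Porto → queue []

Paris, Dubai, Vilnius, Accra, Manila, Rabat, Perth, Seoul, Doha, Lima, Quito, Delhi, Cairo, Tokyo, Dakar, Bern, Porto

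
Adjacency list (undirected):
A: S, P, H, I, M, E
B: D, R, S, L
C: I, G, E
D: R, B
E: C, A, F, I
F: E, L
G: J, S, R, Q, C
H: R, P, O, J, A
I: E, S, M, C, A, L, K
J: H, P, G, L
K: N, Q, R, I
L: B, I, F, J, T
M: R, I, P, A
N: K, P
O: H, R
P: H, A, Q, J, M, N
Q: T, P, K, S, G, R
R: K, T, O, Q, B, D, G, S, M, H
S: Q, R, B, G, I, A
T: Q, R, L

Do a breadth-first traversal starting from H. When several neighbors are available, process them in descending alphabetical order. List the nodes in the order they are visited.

H, R, P, O, J, A, T, S, Q, M, K, G, D, B, N, L, I, E, C, F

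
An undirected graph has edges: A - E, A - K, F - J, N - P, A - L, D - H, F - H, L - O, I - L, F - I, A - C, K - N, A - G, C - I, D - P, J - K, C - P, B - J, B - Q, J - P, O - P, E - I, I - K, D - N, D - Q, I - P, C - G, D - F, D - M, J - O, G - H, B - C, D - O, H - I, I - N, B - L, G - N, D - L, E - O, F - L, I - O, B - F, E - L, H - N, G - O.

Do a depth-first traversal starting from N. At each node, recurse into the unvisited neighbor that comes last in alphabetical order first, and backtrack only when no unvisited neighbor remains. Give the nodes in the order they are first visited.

Visit N
N → P
P → O
O → L
L → I
I → K
K → J
J → F
F → H
H → G
G → C
C → B
B → Q
Q → D
D → M
C → A
A → E

N, P, O, L, I, K, J, F, H, G, C, B, Q, D, M, A, E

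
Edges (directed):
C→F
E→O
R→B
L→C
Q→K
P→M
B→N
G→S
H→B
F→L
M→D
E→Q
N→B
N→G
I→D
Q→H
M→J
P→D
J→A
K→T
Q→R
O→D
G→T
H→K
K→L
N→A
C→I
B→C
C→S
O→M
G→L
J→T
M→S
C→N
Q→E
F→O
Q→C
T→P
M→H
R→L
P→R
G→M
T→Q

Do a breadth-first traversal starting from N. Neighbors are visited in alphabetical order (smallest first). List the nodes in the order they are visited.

N → A → B → G → C → L → M → S → T → F → I → D → H → J → P → Q → O → K → R → E

Visit N; enqueue A, B, G → queue [A, B, G]
Visit A → queue [B, G]
Visit B; enqueue C → queue [G, C]
Visit G; enqueue L, M, S, T → queue [C, L, M, S, T]
Visit C; enqueue F, I → queue [L, M, S, T, F, I]
Visit L → queue [M, S, T, F, I]
Visit M; enqueue D, H, J → queue [S, T, F, I, D, H, J]
Visit S → queue [T, F, I, D, H, J]
Visit T; enqueue P, Q → queue [F, I, D, H, J, P, Q]
Visit F; enqueue O → queue [I, D, H, J, P, Q, O]
Visit I → queue [D, H, J, P, Q, O]
Visit D → queue [H, J, P, Q, O]
Visit H; enqueue K → queue [J, P, Q, O, K]
Visit J → queue [P, Q, O, K]
Visit P; enqueue R → queue [Q, O, K, R]
Visit Q; enqueue E → queue [O, K, R, E]
Visit O → queue [K, R, E]
Visit K → queue [R, E]
Visit R → queue [E]
Visit E → queue []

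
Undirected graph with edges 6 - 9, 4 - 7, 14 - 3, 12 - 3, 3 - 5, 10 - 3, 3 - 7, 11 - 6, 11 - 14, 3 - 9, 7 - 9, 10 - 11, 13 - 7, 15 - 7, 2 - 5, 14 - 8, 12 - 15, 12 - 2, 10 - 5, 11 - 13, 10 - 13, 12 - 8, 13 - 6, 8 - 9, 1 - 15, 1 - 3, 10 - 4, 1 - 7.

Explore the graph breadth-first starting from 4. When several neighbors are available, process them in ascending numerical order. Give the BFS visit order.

Visit 4; enqueue 7, 10 → queue [7, 10]
Visit 7; enqueue 1, 3, 9, 13, 15 → queue [10, 1, 3, 9, 13, 15]
Visit 10; enqueue 5, 11 → queue [1, 3, 9, 13, 15, 5, 11]
Visit 1 → queue [3, 9, 13, 15, 5, 11]
Visit 3; enqueue 12, 14 → queue [9, 13, 15, 5, 11, 12, 14]
Visit 9; enqueue 6, 8 → queue [13, 15, 5, 11, 12, 14, 6, 8]
Visit 13 → queue [15, 5, 11, 12, 14, 6, 8]
Visit 15 → queue [5, 11, 12, 14, 6, 8]
Visit 5; enqueue 2 → queue [11, 12, 14, 6, 8, 2]
Visit 11 → queue [12, 14, 6, 8, 2]
Visit 12 → queue [14, 6, 8, 2]
Visit 14 → queue [6, 8, 2]
Visit 6 → queue [8, 2]
Visit 8 → queue [2]
Visit 2 → queue []

4 -> 7 -> 10 -> 1 -> 3 -> 9 -> 13 -> 15 -> 5 -> 11 -> 12 -> 14 -> 6 -> 8 -> 2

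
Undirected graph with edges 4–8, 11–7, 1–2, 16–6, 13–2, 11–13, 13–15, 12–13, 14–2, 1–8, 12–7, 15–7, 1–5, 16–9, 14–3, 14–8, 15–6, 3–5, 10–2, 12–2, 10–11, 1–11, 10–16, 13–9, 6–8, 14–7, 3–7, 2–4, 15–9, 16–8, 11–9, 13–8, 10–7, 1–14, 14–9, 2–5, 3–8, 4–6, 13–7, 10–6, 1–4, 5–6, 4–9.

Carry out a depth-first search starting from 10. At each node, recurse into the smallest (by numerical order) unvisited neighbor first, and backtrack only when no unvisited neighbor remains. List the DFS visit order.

10, 2, 1, 4, 6, 5, 3, 7, 11, 9, 13, 8, 14, 16, 12, 15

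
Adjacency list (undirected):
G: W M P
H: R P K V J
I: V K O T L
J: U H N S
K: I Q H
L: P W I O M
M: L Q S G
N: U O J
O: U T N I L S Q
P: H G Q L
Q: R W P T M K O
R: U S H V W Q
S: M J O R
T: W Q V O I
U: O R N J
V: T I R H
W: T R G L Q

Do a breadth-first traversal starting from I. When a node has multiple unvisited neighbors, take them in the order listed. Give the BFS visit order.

Visit I; enqueue V, K, O, T, L → queue [V, K, O, T, L]
Visit V; enqueue R, H → queue [K, O, T, L, R, H]
Visit K; enqueue Q → queue [O, T, L, R, H, Q]
Visit O; enqueue U, N, S → queue [T, L, R, H, Q, U, N, S]
Visit T; enqueue W → queue [L, R, H, Q, U, N, S, W]
Visit L; enqueue P, M → queue [R, H, Q, U, N, S, W, P, M]
Visit R → queue [H, Q, U, N, S, W, P, M]
Visit H; enqueue J → queue [Q, U, N, S, W, P, M, J]
Visit Q → queue [U, N, S, W, P, M, J]
Visit U → queue [N, S, W, P, M, J]
Visit N → queue [S, W, P, M, J]
Visit S → queue [W, P, M, J]
Visit W; enqueue G → queue [P, M, J, G]
Visit P → queue [M, J, G]
Visit M → queue [J, G]
Visit J → queue [G]
Visit G → queue []

I → V → K → O → T → L → R → H → Q → U → N → S → W → P → M → J → G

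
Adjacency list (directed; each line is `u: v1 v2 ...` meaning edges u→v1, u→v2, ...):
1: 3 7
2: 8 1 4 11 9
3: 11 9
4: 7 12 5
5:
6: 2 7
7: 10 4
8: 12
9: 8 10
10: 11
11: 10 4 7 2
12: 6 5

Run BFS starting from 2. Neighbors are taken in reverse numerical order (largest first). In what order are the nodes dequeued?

2 11 9 8 4 1 10 7 12 5 3 6

Visit 2; enqueue 11, 9, 8, 4, 1 → queue [11, 9, 8, 4, 1]
Visit 11; enqueue 10, 7 → queue [9, 8, 4, 1, 10, 7]
Visit 9 → queue [8, 4, 1, 10, 7]
Visit 8; enqueue 12 → queue [4, 1, 10, 7, 12]
Visit 4; enqueue 5 → queue [1, 10, 7, 12, 5]
Visit 1; enqueue 3 → queue [10, 7, 12, 5, 3]
Visit 10 → queue [7, 12, 5, 3]
Visit 7 → queue [12, 5, 3]
Visit 12; enqueue 6 → queue [5, 3, 6]
Visit 5 → queue [3, 6]
Visit 3 → queue [6]
Visit 6 → queue []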